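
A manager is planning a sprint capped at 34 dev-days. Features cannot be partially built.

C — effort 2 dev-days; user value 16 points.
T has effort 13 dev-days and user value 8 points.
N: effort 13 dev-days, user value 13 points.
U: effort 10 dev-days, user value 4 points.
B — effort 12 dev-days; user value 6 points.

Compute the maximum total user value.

Take C, T, and N: effort 2 + 13 + 13 = 28 ≤ 34, user value 16 + 8 + 13 = 37.
No other feasible combination does better.

37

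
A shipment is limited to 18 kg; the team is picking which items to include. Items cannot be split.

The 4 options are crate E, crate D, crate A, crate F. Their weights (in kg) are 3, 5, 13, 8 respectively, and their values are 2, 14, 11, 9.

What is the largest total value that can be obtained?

25

This is a 0-1 knapsack instance.
Take crate E, crate D, and crate F: weight 3 + 5 + 8 = 16 ≤ 18, value 2 + 14 + 9 = 25.
No feasible combination exceeds this.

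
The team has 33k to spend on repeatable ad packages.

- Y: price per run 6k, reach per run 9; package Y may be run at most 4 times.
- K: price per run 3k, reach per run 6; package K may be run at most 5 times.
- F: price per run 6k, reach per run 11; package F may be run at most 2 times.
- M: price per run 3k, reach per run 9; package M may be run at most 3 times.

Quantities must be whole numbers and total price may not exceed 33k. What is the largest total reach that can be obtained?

M has the best ratio (9/3); taking only M gives at most 3×9 = 27 (stopped by the supply cap of 3).
Mixing does better — 4×K, 2×F, and 3×M: price 33 ≤ 33, reach 4·6 + 2·11 + 3·9 = 73.

73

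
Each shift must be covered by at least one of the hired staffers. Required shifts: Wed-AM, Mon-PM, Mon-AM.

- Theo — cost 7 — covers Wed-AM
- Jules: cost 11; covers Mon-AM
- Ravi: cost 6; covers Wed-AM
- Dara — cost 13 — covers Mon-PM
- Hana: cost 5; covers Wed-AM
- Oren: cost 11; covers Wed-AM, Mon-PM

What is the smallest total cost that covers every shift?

The greedy cost-per-new-shift heuristic would pick Hana, Jules, and Oren for 27, but a cheaper cover exists.
Choose Jules and Oren: together they cover Wed-AM, Mon-PM, Mon-AM — every shift.
Total cost: 11 + 11 = 22.
No cover costs less than 22.

22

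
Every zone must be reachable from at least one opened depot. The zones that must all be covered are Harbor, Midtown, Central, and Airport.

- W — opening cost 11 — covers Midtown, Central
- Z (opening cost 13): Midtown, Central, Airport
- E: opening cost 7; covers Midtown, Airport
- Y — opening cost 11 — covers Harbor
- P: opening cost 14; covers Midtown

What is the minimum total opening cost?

This is a weighted set-cover instance.
The greedy cost-per-new-zone heuristic would pick E, W, and Y for 29, but a cheaper cover exists.
Choose Z and Y: together they cover Harbor, Midtown, Central, Airport — every zone.
Total opening cost: 13 + 11 = 24.
No cover costs less than 24.

24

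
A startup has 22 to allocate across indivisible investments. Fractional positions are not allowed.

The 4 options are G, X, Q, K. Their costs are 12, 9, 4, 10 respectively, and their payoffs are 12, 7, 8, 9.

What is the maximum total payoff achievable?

21

Take G and K: cost 12 + 10 = 22 ≤ 22, payoff 12 + 9 = 21.
No other feasible combination does better.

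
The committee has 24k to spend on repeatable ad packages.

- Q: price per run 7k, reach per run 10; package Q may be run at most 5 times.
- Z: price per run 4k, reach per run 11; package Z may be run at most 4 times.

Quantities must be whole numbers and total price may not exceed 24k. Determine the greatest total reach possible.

54

1×Q and 4×Z: price 23 ≤ 24, reach 1·10 + 4·11 = 54.
4×Z: price 16 ≤ 24, reach 4·11 = 44.
Best is 54.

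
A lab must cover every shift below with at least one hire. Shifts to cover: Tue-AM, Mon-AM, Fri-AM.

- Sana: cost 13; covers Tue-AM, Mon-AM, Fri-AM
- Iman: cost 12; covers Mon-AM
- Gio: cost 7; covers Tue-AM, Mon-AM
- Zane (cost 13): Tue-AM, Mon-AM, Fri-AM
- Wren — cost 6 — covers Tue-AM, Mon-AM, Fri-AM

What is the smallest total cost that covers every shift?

Wren alone covers Tue-AM, Mon-AM, Fri-AM — every shift.
Total cost: 6.
No cover costs less than 6.

6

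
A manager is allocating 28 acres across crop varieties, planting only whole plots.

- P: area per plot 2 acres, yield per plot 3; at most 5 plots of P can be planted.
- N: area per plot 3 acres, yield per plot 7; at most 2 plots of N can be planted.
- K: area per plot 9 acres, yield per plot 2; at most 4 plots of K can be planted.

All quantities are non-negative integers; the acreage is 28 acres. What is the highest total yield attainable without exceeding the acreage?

This is a bounded integer knapsack.
N has the best ratio (7/3); taking only N gives at most 2×7 = 14 (stopped by the supply cap of 2).
Mixing does better — 5×P, 2×N, and 1×K: area 25 ≤ 28, yield 5·3 + 2·7 + 1·2 = 31.

31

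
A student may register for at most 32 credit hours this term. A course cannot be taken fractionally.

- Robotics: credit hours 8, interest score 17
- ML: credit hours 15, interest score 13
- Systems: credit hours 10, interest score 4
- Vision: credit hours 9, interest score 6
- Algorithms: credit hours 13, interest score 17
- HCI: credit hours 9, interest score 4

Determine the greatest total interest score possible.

Allowing fractional choices, the relaxed optimum would be about 43.5, but courses are indivisible.
Robotics + Vision + Algorithms: credit hours 8 + 9 + 13 = 30 ≤ 32, interest score 17 + 6 + 17 = 40.
Robotics + Systems + Algorithms: credit hours 8 + 10 + 13 = 31 ≤ 32, interest score 17 + 4 + 17 = 38.
Robotics + Algorithms + HCI: credit hours 8 + 13 + 9 = 30 ≤ 32, interest score 17 + 17 + 4 = 38.
Best is Robotics, Vision, and Algorithms with total interest score 40.

40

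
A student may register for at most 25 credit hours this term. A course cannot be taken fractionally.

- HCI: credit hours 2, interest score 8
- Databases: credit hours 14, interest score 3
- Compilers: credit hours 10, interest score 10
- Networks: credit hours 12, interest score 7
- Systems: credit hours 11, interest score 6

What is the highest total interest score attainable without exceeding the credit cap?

25

This is an integer program with binary decision variables.
HCI + Networks + Systems: credit hours 2 + 12 + 11 = 25 ≤ 25, interest score 8 + 7 + 6 = 21.
HCI + Compilers + Networks: credit hours 2 + 10 + 12 = 24 ≤ 25, interest score 8 + 10 + 7 = 25.
HCI + Compilers + Systems: credit hours 2 + 10 + 11 = 23 ≤ 25, interest score 8 + 10 + 6 = 24.
Best is HCI, Compilers, and Networks with total interest score 25.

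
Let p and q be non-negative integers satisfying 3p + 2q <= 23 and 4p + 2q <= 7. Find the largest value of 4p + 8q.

24

Relaxing integrality, the LP optimum is 28.00 at (p,q) = (0, 3.5), which is not an integer point.
(p,q)=(0,3): 3·0+2·3=6≤23, 4·0+2·3=6≤7, objective 24.
(p,q)=(0,2): 3·0+2·2=4≤23, 4·0+2·2=4≤7, objective 16.
The best lattice point is (0,3), giving 24.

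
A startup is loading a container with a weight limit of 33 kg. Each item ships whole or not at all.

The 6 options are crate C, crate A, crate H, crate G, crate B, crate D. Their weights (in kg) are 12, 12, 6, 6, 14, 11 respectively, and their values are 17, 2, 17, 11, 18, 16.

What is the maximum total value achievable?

Allowing fractional choices, the relaxed optimum would be about 58.2, but items are indivisible.
crate C + crate H + crate B: weight 12 + 6 + 14 = 32 ≤ 33, value 17 + 17 + 18 = 52.
crate H + crate B + crate D: weight 6 + 14 + 11 = 31 ≤ 33, value 17 + 18 + 16 = 51.
crate C + crate H + crate D: weight 12 + 6 + 11 = 29 ≤ 33, value 17 + 17 + 16 = 50.
Best is crate C, crate H, and crate B with total value 52.

52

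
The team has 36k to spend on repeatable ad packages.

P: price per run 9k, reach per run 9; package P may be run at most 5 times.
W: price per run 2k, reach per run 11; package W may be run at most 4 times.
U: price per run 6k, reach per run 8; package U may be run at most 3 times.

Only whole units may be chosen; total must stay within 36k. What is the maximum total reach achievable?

77

This is a bounded integer knapsack.
1×P, 4×W, and 3×U: price 35 ≤ 36, reach 1·9 + 4·11 + 3·8 = 77.
3×P and 4×W: price 35 ≤ 36, reach 3·9 + 4·11 = 71.
Best is 77.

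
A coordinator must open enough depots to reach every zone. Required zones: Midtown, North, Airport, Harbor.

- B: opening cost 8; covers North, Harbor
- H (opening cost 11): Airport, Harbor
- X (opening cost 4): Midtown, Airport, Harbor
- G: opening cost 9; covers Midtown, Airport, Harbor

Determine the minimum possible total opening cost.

12

Choose B and X: together they cover Midtown, North, Airport, Harbor — every zone.
Total opening cost: 8 + 4 = 12.
No cover costs less than 12.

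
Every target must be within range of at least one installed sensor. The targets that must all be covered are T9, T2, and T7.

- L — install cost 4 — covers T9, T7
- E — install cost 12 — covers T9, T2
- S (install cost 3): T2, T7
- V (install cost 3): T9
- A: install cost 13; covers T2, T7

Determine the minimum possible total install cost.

6

Choose S and V: together they cover T9, T2, T7 — every target.
Total install cost: 3 + 3 = 6.
No cover costs less than 6.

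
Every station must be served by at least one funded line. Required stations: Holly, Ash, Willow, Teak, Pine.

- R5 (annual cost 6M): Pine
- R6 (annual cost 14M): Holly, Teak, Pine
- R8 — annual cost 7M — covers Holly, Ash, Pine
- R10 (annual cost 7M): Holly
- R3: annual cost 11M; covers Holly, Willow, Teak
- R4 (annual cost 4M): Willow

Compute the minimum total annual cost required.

18

The greedy cost-per-new-station heuristic would pick R8, R4, and R3 for 22, but a cheaper cover exists.
Choose R8 and R3: together they cover Holly, Ash, Willow, Teak, Pine — every station.
Total annual cost: 7 + 11 = 18.
No cover costs less than 18.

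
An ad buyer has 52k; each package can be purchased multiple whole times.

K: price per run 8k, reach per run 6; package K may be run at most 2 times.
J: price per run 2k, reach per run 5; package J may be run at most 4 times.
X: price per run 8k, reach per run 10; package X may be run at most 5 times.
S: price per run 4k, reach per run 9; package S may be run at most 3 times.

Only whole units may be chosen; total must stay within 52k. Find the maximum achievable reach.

This is a bounded integer knapsack.
J has the best ratio (5/2); taking only J gives at most 4×5 = 20 (stopped by the supply cap of 4).
Mixing does better — 4×J, 4×X, and 3×S: price 52 ≤ 52, reach 4·5 + 4·10 + 3·9 = 87.

87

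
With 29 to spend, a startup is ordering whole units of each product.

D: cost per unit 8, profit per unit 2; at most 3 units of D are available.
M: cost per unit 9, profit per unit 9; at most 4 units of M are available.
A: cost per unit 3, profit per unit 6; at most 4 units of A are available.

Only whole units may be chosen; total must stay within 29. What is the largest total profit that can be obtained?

36

2×M and 3×A: cost 27 ≤ 29, profit 2·9 + 3·6 = 36.
1×D, 1×M, and 4×A: cost 29 ≤ 29, profit 1·2 + 1·9 + 4·6 = 35.
Best is 36.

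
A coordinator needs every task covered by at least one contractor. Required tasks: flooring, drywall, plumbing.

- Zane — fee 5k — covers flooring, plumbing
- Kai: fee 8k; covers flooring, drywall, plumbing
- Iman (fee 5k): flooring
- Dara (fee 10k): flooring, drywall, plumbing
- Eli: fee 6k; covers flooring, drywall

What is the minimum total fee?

8

This is a weighted set-cover instance.
The greedy cost-per-new-task heuristic would pick Zane and Eli for 11, but a cheaper cover exists.
Kai alone covers flooring, drywall, plumbing — every task.
Total fee: 8.
No cover costs less than 8.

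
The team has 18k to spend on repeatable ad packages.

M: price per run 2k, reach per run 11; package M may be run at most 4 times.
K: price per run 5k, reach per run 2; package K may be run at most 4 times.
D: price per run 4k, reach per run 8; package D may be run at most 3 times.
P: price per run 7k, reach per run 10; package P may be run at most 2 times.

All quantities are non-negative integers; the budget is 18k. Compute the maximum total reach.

M has the best ratio (11/2); taking only M gives at most 4×11 = 44 (stopped by the supply cap of 4).
Mixing does better — 4×M and 2×D: price 16 ≤ 18, reach 4·11 + 2·8 = 60.

60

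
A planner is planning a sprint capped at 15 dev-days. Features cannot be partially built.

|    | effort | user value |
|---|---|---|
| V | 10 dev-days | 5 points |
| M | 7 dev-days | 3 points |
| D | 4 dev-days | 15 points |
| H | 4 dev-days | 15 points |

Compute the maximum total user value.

D + H: effort 4 + 4 = 8 ≤ 15, user value 15 + 15 = 30.
M + D + H: effort 7 + 4 + 4 = 15 ≤ 15, user value 3 + 15 + 15 = 33.
Best is M, D, and H with total user value 33.

33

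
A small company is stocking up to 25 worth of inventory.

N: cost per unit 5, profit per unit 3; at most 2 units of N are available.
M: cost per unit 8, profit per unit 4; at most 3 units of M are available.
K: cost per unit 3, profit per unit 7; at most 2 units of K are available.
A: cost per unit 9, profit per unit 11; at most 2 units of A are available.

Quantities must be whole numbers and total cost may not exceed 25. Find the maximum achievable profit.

36

Take 2×K and 2×A: cost 24 ≤ 25, profit 2·7 + 2·11 = 36.
K has the best ratio (7/3) and is taken to its limit of 2; remaining capacity is filled optimally with the others.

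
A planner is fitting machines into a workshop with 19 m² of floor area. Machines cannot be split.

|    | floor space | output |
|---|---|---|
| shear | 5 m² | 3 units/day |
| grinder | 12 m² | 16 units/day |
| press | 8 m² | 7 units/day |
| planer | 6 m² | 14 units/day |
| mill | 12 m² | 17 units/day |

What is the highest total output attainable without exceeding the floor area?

planer + mill: floor space 6 + 12 = 18 ≤ 19, output 14 + 17 = 31.
grinder + planer: floor space 12 + 6 = 18 ≤ 19, output 16 + 14 = 30.
Best is planer and mill with total output 31.

31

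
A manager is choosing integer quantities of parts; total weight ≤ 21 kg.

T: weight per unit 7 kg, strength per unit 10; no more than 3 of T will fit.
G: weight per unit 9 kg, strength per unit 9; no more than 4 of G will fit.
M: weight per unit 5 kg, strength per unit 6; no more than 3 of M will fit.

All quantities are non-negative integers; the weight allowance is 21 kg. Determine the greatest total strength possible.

30

T has the best ratio (10/7); taking only T gives at most 3×10 = 30 (stopped by the weight limit).
Optimal: 3×T: weight 21 ≤ 21, strength 3·10 = 30.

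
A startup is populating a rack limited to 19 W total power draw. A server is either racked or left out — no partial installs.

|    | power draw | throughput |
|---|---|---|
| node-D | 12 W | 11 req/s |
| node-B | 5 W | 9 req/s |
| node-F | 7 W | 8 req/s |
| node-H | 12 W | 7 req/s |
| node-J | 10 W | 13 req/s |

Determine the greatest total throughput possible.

22

This is a 0-1 knapsack instance.
Take node-B and node-J: power draw 5 + 10 = 15 ≤ 19, throughput 9 + 13 = 22.
No other feasible combination does better.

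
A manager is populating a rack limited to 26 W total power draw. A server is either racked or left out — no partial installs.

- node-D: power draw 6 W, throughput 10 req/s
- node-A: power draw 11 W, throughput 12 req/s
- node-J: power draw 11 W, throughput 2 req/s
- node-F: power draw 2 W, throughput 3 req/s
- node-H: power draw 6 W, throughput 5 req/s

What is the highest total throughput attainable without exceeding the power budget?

30

Allowing fractional choices, the relaxed optimum would be about 30.2, but servers are indivisible.
node-D + node-A + node-F: power draw 6 + 11 + 2 = 19 ≤ 26, throughput 10 + 12 + 3 = 25.
node-D + node-A + node-F + node-H: power draw 6 + 11 + 2 + 6 = 25 ≤ 26, throughput 10 + 12 + 3 + 5 = 30.
node-D + node-A + node-H: power draw 6 + 11 + 6 = 23 ≤ 26, throughput 10 + 12 + 5 = 27.
Best is node-D, node-A, node-F, and node-H with total throughput 30.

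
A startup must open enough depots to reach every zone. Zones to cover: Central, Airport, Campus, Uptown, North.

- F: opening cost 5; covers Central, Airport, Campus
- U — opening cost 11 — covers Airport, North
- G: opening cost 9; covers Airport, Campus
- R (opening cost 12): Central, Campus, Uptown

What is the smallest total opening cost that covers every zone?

This is a weighted set-cover instance.
Choose U and R: together they cover Central, Airport, Campus, Uptown, North — every zone.
Total opening cost: 11 + 12 = 23.

23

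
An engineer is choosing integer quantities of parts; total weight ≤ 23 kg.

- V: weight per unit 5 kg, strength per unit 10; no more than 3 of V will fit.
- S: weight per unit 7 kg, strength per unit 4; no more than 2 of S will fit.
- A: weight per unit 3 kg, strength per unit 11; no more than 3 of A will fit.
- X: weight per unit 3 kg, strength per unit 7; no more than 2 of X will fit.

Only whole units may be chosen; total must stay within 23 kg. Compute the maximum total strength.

This is a bounded integer knapsack.
A has the best ratio (11/3); taking only A gives at most 3×11 = 33 (stopped by the supply cap of 3).
Mixing does better — 2×V, 3×A, and 1×X: weight 22 ≤ 23, strength 2·10 + 3·11 + 1·7 = 60.

60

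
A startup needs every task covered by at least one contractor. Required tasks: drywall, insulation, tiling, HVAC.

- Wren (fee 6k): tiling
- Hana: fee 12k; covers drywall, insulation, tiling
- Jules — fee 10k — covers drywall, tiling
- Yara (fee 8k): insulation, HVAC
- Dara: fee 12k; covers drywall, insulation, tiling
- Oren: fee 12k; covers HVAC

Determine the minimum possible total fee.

18

Choose Jules and Yara: together they cover drywall, insulation, tiling, HVAC — every task.
Total fee: 10 + 8 = 18.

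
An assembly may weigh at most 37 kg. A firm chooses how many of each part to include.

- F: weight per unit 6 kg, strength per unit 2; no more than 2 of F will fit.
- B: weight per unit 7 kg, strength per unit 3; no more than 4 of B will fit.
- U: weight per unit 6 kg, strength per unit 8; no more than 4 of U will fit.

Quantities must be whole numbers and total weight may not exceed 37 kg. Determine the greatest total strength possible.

Take 1×F, 1×B, and 4×U: weight 37 ≤ 37, strength 1·2 + 1·3 + 4·8 = 37.
U has the best ratio (8/6) and is taken to its limit of 4; remaining capacity is filled optimally with the others.

37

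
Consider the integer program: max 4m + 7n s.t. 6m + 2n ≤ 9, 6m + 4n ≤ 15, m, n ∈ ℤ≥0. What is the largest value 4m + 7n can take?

The continuous relaxation peaks at (0, 3.75) with value 26.25; rounding to a feasible lattice point costs some objective.
(m,n)=(0,3): 6·0+2·3=6≤9, 6·0+4·3=12≤15, objective 21.
(m,n)=(0,2): 6·0+2·2=4≤9, 6·0+4·2=8≤15, objective 14.
The best lattice point is (0,3), giving 21.

21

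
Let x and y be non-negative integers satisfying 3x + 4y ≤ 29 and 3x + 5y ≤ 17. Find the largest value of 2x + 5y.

15

Relaxing integrality, the LP optimum is 17.00 at (x,y) = (0, 3.4), which is not an integer point.
(x,y)=(0,3): 3·0+4·3=12≤29, 3·0+5·3=15≤17, objective 15.
(x,y)=(1,2): 3·1+4·2=11≤29, 3·1+5·2=13≤17, objective 12.
(x,y)=(0,2): 3·0+4·2=8≤29, 3·0+5·2=10≤17, objective 10.
The best lattice point is (0,3), giving 15.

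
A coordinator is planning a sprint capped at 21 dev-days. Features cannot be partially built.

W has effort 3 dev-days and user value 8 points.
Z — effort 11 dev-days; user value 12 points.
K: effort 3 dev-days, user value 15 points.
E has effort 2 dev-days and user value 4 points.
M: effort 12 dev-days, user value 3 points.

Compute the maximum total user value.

W + Z + K: effort 3 + 11 + 3 = 17 ≤ 21, user value 8 + 12 + 15 = 35.
W + Z + K + E: effort 3 + 11 + 3 + 2 = 19 ≤ 21, user value 8 + 12 + 15 + 4 = 39.
Z + K + E: effort 11 + 3 + 2 = 16 ≤ 21, user value 12 + 15 + 4 = 31.
Best is W, Z, K, and E with total user value 39.

39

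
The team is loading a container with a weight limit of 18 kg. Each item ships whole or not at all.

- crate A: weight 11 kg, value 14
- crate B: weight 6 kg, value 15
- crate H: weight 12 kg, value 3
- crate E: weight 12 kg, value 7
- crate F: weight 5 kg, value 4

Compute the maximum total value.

29

Allowing fractional choices, the relaxed optimum would be about 29.8, but items are indivisible.
crate B + crate F: weight 6 + 5 = 11 ≤ 18, value 15 + 4 = 19.
crate A + crate B: weight 11 + 6 = 17 ≤ 18, value 14 + 15 = 29.
crate B + crate E: weight 6 + 12 = 18 ≤ 18, value 15 + 7 = 22.
Best is crate A and crate B with total value 29.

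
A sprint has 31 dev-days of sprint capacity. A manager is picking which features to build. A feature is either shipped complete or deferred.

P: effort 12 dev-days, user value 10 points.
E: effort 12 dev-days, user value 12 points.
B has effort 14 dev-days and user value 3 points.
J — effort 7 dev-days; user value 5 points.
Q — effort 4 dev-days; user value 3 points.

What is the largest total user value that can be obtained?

27

Take P, E, and J: effort 12 + 12 + 7 = 31 ≤ 31, user value 10 + 12 + 5 = 27.
No other feasible combination does better.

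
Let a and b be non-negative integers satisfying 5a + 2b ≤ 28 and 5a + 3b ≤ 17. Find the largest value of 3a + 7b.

35

(a,b)=(0,5): 5·0+2·5=10≤28, 5·0+3·5=15≤17, objective 35.
(a,b)=(1,4): 5·1+2·4=13≤28, 5·1+3·4=17≤17, objective 31.
No feasible integer point exceeds 35.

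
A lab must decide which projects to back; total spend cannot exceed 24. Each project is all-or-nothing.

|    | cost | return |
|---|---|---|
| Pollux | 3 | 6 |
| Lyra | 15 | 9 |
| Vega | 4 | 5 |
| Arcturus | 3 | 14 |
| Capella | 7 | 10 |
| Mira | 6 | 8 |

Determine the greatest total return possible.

43

This is a 0-1 knapsack instance.
Allowing fractional choices, the relaxed optimum would be about 43.6, but projects are indivisible.
Vega + Arcturus + Capella + Mira: cost 4 + 3 + 7 + 6 = 20 ≤ 24, return 5 + 14 + 10 + 8 = 37.
Pollux + Arcturus + Capella + Mira: cost 3 + 3 + 7 + 6 = 19 ≤ 24, return 6 + 14 + 10 + 8 = 38.
Pollux + Vega + Arcturus + Capella + Mira: cost 3 + 4 + 3 + 7 + 6 = 23 ≤ 24, return 6 + 5 + 14 + 10 + 8 = 43.
Best is Pollux, Vega, Arcturus, Capella, and Mira with total return 43.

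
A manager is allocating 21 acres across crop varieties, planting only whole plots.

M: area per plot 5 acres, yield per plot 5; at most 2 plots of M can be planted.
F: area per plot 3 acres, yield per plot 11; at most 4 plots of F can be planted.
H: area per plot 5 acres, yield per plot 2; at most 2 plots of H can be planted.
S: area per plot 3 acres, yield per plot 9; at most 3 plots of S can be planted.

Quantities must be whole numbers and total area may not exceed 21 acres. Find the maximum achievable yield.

71

4×F and 2×S: area 18 ≤ 21, yield 4·11 + 2·9 = 62.
4×F and 3×S: area 21 ≤ 21, yield 4·11 + 3·9 = 71.
Best is 71.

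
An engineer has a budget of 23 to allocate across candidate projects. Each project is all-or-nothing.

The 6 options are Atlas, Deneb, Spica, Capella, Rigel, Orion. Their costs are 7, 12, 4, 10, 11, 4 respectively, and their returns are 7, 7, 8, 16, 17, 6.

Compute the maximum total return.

33

Allowing fractional choices, the relaxed optimum would be about 37.9, but projects are indivisible.
Spica + Rigel + Orion: cost 4 + 11 + 4 = 19 ≤ 23, return 8 + 17 + 6 = 31.
Atlas + Spica + Rigel: cost 7 + 4 + 11 = 22 ≤ 23, return 7 + 8 + 17 = 32.
Capella + Rigel: cost 10 + 11 = 21 ≤ 23, return 16 + 17 = 33.
Best is Capella and Rigel with total return 33.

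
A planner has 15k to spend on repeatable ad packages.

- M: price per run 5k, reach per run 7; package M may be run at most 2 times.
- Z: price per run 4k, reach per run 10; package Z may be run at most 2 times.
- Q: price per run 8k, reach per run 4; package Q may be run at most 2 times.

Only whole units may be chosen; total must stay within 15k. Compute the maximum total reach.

27

Z has the best ratio (10/4); taking only Z gives at most 2×10 = 20 (stopped by the supply cap of 2).
Mixing does better — 1×M and 2×Z: price 13 ≤ 15, reach 1·7 + 2·10 = 27.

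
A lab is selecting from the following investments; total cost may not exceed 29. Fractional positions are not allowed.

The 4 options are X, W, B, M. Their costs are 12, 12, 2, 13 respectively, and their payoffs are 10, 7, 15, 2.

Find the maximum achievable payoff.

Allowing fractional choices, the relaxed optimum would be about 32.5, but investments are indivisible.
X + B + M: cost 12 + 2 + 13 = 27 ≤ 29, payoff 10 + 15 + 2 = 27.
X + W + B: cost 12 + 12 + 2 = 26 ≤ 29, payoff 10 + 7 + 15 = 32.
Best is X, W, and B with total payoff 32.

32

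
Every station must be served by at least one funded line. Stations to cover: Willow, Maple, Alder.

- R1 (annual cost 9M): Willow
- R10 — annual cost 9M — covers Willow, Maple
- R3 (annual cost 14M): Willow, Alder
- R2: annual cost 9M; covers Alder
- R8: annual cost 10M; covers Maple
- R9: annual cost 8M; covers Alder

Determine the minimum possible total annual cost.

17

This is a weighted set-cover instance.
Choose R10 and R9: together they cover Willow, Maple, Alder — every station.
Total annual cost: 9 + 8 = 17.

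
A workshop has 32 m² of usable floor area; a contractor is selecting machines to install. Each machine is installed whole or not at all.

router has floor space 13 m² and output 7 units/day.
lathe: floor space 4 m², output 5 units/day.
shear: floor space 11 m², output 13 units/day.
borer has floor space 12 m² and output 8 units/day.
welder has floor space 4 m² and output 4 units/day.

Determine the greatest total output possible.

router + lathe + shear + welder: floor space 13 + 4 + 11 + 4 = 32 ≤ 32, output 7 + 5 + 13 + 4 = 29.
lathe + shear + borer: floor space 4 + 11 + 12 = 27 ≤ 32, output 5 + 13 + 8 = 26.
lathe + shear + borer + welder: floor space 4 + 11 + 12 + 4 = 31 ≤ 32, output 5 + 13 + 8 + 4 = 30.
Best is lathe, shear, borer, and welder with total output 30.

30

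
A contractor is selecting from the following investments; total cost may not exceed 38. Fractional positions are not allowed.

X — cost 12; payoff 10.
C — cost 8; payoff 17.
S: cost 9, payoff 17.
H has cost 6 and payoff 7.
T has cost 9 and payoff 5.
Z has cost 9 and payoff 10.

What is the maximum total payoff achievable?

54

Allowing fractional choices, the relaxed optimum would be about 56.0, but investments are indivisible.
X + C + S + H: cost 12 + 8 + 9 + 6 = 35 ≤ 38, payoff 10 + 17 + 17 + 7 = 51.
C + S + H + Z: cost 8 + 9 + 6 + 9 = 32 ≤ 38, payoff 17 + 17 + 7 + 10 = 51.
X + C + S + Z: cost 12 + 8 + 9 + 9 = 38 ≤ 38, payoff 10 + 17 + 17 + 10 = 54.
Best is X, C, S, and Z with total payoff 54.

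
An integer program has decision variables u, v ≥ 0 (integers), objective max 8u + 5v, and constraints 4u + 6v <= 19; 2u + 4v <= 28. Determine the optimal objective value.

The continuous relaxation peaks at (4.75, 0) with value 38.00; rounding to a feasible lattice point costs some objective.
(u,v)=(4,0) is feasible, giving 32.
(u,v)=(3,1) is feasible, giving 29.
(u,v)=(3,0) is feasible, giving 24.
Maximum is 32 at (u,v)=(4,0).

32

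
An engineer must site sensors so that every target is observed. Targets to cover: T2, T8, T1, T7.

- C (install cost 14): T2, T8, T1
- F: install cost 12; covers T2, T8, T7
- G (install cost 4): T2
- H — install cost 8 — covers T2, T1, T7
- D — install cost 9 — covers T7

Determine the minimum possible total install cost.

This is an integer covering problem.
Choose F and H: together they cover T2, T8, T1, T7 — every target.
Total install cost: 12 + 8 = 20.
No cover costs less than 20.

20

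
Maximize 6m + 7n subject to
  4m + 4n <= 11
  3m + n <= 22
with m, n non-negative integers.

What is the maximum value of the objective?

14

Relaxing integrality, the LP optimum is 19.25 at (m,n) = (0, 2.75), which is not an integer point.
(m,n)=(0,2): 4·0+4·2=8≤11, 3·0+1·2=2≤22, objective 14.
(m,n)=(1,1): 4·1+4·1=8≤11, 3·1+1·1=4≤22, objective 13.
No feasible integer point exceeds 14.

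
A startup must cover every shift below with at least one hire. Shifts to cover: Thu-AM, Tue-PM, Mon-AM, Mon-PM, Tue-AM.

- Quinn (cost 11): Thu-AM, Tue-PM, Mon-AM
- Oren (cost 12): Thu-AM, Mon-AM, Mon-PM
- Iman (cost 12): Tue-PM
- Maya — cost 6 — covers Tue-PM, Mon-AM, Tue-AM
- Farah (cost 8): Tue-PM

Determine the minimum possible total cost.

Choose Oren and Maya: together they cover Thu-AM, Tue-PM, Mon-AM, Mon-PM, Tue-AM — every shift.
Total cost: 12 + 6 = 18.
No cover costs less than 18.

18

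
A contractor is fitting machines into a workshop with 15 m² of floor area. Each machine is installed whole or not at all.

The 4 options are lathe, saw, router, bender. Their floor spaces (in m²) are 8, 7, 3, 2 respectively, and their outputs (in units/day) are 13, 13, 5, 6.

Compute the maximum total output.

Allowing fractional choices, the relaxed optimum would be about 28.9, but machines are indivisible.
lathe + saw: floor space 8 + 7 = 15 ≤ 15, output 13 + 13 = 26.
saw + router + bender: floor space 7 + 3 + 2 = 12 ≤ 15, output 13 + 5 + 6 = 24.
Best is lathe and saw with total output 26.

26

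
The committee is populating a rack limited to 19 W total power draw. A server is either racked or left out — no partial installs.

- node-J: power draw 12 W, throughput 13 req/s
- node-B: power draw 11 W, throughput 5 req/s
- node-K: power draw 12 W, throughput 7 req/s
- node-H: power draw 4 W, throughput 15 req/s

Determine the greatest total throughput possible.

28

Allowing fractional choices, the relaxed optimum would be about 29.8, but servers are indivisible.
node-J + node-H: power draw 12 + 4 = 16 ≤ 19, throughput 13 + 15 = 28.
node-K + node-H: power draw 12 + 4 = 16 ≤ 19, throughput 7 + 15 = 22.
Best is node-J and node-H with total throughput 28.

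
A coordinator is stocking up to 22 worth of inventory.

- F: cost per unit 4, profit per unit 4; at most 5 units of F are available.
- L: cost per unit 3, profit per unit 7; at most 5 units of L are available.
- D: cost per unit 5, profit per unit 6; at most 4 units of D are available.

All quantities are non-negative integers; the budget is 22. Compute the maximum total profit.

41

This is a bounded integer knapsack.
Take 5×L and 1×D: cost 20 ≤ 22, profit 5·7 + 1·6 = 41.
L has the best ratio (7/3) and is taken to its limit of 5; remaining capacity is filled optimally with the others.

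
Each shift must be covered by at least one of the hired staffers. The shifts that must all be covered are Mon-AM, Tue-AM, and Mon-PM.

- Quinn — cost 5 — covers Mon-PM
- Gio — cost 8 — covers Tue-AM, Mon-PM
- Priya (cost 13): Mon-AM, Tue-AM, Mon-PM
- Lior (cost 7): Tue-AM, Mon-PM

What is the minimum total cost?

13

The greedy cost-per-new-shift heuristic would pick Lior and Priya for 20, but a cheaper cover exists.
Priya alone covers Mon-AM, Tue-AM, Mon-PM — every shift.
Total cost: 13.
No cover costs less than 13.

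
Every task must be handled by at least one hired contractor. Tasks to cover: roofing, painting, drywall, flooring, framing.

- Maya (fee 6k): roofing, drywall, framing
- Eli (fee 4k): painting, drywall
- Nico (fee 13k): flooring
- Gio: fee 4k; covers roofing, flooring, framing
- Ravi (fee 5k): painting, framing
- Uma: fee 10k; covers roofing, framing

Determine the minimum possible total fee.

8

This is a weighted set-cover instance.
Choose Eli and Gio: together they cover roofing, painting, drywall, flooring, framing — every task.
Total fee: 4 + 4 = 8.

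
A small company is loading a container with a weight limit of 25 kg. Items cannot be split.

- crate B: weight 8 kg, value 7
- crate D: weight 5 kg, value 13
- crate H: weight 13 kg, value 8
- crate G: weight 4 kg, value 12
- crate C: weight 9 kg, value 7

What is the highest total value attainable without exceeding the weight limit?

33

Take crate D, crate H, and crate G: weight 5 + 13 + 4 = 22 ≤ 25, value 13 + 8 + 12 = 33.
No other feasible combination does better.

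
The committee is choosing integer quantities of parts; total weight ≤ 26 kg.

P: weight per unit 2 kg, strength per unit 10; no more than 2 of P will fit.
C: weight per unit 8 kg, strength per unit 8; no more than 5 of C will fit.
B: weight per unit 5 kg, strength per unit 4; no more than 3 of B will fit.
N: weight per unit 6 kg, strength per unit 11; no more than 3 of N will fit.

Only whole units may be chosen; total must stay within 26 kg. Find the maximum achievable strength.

Take 2×P and 3×N: weight 22 ≤ 26, strength 2·10 + 3·11 = 53.
P has the best ratio (10/2) and is taken to its limit of 2; remaining capacity is filled optimally with the others.

53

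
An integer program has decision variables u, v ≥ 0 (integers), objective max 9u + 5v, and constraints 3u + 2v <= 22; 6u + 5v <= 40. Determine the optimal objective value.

55

(u,v)=(5,2) is feasible, giving 55.
(u,v)=(6,0) is feasible, giving 54.
(u,v)=(4,3) is feasible, giving 51.
Maximum is 55 at (u,v)=(5,2).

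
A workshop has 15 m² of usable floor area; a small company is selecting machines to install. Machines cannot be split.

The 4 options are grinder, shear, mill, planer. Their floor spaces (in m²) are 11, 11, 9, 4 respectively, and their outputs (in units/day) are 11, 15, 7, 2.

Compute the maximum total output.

Allowing fractional choices, the relaxed optimum would be about 19.0, but machines are indivisible.
shear: floor space 11 ≤ 15, output 15.
grinder + planer: floor space 11 + 4 = 15 ≤ 15, output 11 + 2 = 13.
shear + planer: floor space 11 + 4 = 15 ≤ 15, output 15 + 2 = 17.
Best is shear and planer with total output 17.

17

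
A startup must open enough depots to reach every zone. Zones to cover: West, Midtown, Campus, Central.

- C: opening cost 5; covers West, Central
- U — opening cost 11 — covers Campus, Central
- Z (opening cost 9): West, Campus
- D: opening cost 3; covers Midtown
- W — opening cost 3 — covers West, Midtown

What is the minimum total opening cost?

14

The greedy cost-per-new-zone heuristic would pick W, C, and Z for 17, but a cheaper cover exists.
Choose U and W: together they cover West, Midtown, Campus, Central — every zone.
Total opening cost: 11 + 3 = 14.
No cover costs less than 14.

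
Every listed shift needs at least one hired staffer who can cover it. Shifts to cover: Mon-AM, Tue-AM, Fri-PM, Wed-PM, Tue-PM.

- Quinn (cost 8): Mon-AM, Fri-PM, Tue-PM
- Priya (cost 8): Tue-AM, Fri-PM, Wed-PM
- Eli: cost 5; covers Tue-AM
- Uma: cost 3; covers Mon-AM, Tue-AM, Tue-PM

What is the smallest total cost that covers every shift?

Choose Priya and Uma: together they cover Mon-AM, Tue-AM, Fri-PM, Wed-PM, Tue-PM — every shift.
Total cost: 8 + 3 = 11.
No cover costs less than 11.

11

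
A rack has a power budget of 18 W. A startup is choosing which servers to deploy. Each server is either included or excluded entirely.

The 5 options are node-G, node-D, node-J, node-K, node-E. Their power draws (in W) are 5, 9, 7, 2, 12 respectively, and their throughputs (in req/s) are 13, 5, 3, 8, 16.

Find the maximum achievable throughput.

Take node-G and node-E: power draw 5 + 12 = 17 ≤ 18, throughput 13 + 16 = 29.
No other feasible combination does better.

29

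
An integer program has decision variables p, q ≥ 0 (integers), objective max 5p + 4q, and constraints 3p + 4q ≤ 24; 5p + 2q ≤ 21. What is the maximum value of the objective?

27

(p,q)=(3,3) is feasible, giving 27.
(p,q)=(2,4) is feasible, giving 26.
The best lattice point is (3,3), giving 27.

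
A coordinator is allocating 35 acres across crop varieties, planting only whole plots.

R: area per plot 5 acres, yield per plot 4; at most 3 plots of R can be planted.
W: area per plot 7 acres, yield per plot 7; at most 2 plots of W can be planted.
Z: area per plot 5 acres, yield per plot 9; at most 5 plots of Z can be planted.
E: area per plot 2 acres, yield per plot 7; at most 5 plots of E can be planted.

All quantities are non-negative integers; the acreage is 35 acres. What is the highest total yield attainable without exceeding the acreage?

5×Z and 5×E: area 35 ≤ 35, yield 5·9 + 5·7 = 80.
1×R, 4×Z, and 5×E: area 35 ≤ 35, yield 1·4 + 4·9 + 5·7 = 75.
Best is 80.

80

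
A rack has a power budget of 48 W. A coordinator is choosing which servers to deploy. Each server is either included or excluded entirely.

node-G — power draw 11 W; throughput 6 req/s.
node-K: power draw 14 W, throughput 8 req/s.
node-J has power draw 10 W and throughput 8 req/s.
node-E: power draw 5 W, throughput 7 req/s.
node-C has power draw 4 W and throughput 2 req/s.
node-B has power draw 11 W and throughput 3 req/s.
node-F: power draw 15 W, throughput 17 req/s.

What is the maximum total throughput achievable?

42

This is a 0-1 knapsack instance.
Allowing fractional choices, the relaxed optimum would be about 42.2, but servers are indivisible.
node-K + node-J + node-E + node-C + node-F: power draw 14 + 10 + 5 + 4 + 15 = 48 ≤ 48, throughput 8 + 8 + 7 + 2 + 17 = 42.
node-G + node-J + node-E + node-C + node-F: power draw 11 + 10 + 5 + 4 + 15 = 45 ≤ 48, throughput 6 + 8 + 7 + 2 + 17 = 40.
node-K + node-J + node-E + node-F: power draw 14 + 10 + 5 + 15 = 44 ≤ 48, throughput 8 + 8 + 7 + 17 = 40.
Best is node-K, node-J, node-E, node-C, and node-F with total throughput 42.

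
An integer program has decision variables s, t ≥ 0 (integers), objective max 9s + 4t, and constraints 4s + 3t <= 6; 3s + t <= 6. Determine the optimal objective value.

Relaxing integrality, the LP optimum is 13.50 at (s,t) = (1.5, 0), which is not an integer point.
(s,t)=(1,0): 4·1+3·0=4≤6, 3·1+1·0=3≤6, objective 9.
(s,t)=(0,1): 4·0+3·1=3≤6, 3·0+1·1=1≤6, objective 4.
(s,t)=(0,0): 4·0+3·0=0≤6, 3·0+1·0=0≤6, objective 0.
Maximum is 9 at (s,t)=(1,0).

9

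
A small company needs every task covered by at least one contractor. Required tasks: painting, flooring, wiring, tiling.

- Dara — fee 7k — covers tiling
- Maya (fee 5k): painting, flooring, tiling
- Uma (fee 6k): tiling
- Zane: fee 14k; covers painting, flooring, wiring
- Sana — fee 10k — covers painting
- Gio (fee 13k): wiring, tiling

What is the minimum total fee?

18

Choose Maya and Gio: together they cover painting, flooring, wiring, tiling — every task.
Total fee: 5 + 13 = 18.
No cover costs less than 18.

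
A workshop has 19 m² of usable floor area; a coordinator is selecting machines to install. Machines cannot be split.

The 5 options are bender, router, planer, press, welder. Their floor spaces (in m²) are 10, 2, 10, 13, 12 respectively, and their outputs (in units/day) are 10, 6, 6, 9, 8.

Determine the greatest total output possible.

16

Take bender and router: floor space 10 + 2 = 12 ≤ 19, output 10 + 6 = 16.
No other feasible combination does better.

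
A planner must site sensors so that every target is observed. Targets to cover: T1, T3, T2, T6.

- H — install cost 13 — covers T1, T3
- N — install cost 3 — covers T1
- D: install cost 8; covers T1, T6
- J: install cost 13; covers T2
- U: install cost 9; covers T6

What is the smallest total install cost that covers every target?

The greedy cost-per-new-target heuristic would pick N, D, H, and J for 37, but a cheaper cover exists.
Choose H, D, and J: together they cover T1, T3, T2, T6 — every target.
Total install cost: 13 + 8 + 13 = 34.
No cover costs less than 34.

34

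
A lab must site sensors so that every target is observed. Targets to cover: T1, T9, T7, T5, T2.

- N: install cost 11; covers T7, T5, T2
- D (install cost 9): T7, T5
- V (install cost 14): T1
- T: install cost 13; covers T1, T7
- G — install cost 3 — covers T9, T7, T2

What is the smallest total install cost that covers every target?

25

Choose D, T, and G: together they cover T1, T9, T7, T5, T2 — every target.
Total install cost: 9 + 13 + 3 = 25.
No cover costs less than 25.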